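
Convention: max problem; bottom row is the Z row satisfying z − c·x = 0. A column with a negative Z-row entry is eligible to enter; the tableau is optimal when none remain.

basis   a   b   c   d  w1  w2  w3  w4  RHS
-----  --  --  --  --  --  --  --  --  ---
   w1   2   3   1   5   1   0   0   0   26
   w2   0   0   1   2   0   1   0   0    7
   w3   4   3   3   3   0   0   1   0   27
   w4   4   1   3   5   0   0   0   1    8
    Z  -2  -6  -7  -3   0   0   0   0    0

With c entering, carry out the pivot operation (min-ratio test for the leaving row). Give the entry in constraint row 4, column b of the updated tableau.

1/3

Ratio test on column c — row 1: 26/1 = 26; row 2: 7/1 = 7; row 3: 27/3 = 9; row 4: 8/3 = 8/3. Minimum is 8/3 at row 4 (w4 leaves); pivot element 3.
Divide row 4 by 3; eliminate column c from the other rows.
In the new row 4, the b entry is the old entry divided by the pivot: 1/3 = 1/3.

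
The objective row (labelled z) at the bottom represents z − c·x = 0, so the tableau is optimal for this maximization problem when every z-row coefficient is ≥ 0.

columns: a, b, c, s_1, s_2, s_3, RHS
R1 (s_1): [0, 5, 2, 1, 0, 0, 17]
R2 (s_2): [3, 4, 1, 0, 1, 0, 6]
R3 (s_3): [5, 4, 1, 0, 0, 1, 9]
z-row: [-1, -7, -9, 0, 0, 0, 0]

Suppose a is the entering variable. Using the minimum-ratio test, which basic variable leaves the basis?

Column a entries and ratios — s_1: 0 ≤ 0, skip; s_2: 6/3 = 2; s_3: 9/5 = 9/5.
Smallest ratio is 9/5 in the row of s_3, so s_3 leaves.

s_3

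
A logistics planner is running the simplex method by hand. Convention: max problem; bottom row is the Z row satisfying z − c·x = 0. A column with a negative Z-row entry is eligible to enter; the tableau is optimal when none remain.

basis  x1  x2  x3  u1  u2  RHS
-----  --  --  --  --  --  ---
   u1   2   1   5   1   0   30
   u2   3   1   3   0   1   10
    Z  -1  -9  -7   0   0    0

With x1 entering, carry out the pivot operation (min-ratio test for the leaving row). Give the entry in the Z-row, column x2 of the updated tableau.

Ratio test on column x1 — row 1: 30/2 = 15; row 2: 10/3 = 10/3. Minimum is 10/3 at row 2 (u2 leaves); pivot element 3.
Divide row 2 by 3; eliminate column x1 from the other rows.
Z-row update in column x2: -9 − (-1)·(1/3) = -26/3.

-26/3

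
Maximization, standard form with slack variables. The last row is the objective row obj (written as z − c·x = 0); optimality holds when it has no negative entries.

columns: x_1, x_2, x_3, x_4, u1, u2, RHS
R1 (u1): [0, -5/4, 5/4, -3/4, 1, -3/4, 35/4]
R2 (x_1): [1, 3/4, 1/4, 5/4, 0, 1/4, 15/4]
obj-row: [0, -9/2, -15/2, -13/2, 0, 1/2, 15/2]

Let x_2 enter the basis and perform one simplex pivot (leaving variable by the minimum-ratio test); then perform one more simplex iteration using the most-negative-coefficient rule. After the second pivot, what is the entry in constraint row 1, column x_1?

1

Ratio test on column x_2 — row 1: entry -5/4 ≤ 0; row 2: (15/4)/(3/4) = 5. Minimum is 5 at row 2 (x_1 leaves); pivot element 3/4.
Divide row 2 by 3/4; eliminate column x_2 from the other rows.
Second iteration: most negative obj-row entry is -6 in column x_3, so x_3 enters.
Ratio test on column x_3 — row 1: 15/(5/3) = 9; row 2: 5/(1/3) = 15. Minimum is 9 at row 1 (u1 leaves); pivot element 5/3.
Divide row 1 by 5/3; eliminate column x_3 from the other rows.
After both pivots, the entry at constraint row 1, column x_1 is 1.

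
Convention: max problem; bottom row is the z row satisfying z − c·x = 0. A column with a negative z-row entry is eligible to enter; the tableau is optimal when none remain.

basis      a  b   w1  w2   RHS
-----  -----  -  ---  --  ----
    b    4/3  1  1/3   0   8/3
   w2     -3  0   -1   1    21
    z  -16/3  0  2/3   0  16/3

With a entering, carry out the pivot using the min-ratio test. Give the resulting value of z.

Ratio test on column a — row 1: (8/3)/(4/3) = 2; row 2: entry -3 ≤ 0. Minimum is 2 at row 1 (b leaves); pivot element 4/3.
Pivot on row 1; the z-row RHS becomes 16/3 − (-16/3)·2 = 16.

16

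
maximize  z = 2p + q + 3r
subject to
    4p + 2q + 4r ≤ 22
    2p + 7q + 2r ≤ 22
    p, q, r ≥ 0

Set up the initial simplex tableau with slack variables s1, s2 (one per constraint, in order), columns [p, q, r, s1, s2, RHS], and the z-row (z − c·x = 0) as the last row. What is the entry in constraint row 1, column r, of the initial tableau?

4

Constraint 1 has coefficient 4 on r.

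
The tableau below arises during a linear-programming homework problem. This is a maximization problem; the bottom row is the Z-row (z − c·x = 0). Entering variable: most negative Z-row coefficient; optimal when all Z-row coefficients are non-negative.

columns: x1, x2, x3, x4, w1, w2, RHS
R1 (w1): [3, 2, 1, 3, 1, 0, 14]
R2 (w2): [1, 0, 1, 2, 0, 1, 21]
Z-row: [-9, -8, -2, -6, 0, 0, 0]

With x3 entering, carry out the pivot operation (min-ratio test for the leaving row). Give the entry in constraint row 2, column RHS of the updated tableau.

Ratio test on column x3 — row 1: 14/1 = 14; row 2: 21/1 = 21. Minimum is 14 at row 1 (w1 leaves); pivot element 1.
Divide row 1 by 1; eliminate column x3 from the other rows.
Row 2 update in column RHS: 21 − 1·14 = 7.

7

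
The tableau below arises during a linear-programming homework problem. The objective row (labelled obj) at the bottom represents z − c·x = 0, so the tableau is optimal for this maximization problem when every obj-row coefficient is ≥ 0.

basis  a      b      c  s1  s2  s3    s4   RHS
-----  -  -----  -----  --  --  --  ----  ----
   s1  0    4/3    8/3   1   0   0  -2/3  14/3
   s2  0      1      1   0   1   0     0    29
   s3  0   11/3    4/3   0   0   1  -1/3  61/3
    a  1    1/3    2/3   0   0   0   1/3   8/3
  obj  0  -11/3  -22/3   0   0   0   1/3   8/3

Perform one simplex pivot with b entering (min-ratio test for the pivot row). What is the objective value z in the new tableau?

Ratio test on column b — row 1: (14/3)/(4/3) = 7/2; row 2: 29/1 = 29; row 3: (61/3)/(11/3) = 61/11; row 4: (8/3)/(1/3) = 8. Minimum is 7/2 at row 1 (s1 leaves); pivot element 4/3.
Pivot on row 1; the obj-row RHS becomes 8/3 − (-11/3)·(7/2) = 31/2.

31/2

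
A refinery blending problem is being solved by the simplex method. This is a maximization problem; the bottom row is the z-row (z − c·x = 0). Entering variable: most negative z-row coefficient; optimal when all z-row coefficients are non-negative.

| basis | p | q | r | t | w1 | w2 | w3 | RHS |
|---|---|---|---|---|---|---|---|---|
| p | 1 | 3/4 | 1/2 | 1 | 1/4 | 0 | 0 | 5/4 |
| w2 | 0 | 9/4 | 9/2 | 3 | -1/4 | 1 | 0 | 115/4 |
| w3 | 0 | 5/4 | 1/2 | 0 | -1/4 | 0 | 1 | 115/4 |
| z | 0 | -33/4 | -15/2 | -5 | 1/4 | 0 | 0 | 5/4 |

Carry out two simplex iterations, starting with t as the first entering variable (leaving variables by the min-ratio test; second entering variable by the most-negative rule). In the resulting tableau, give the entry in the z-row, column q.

3

Ratio test on column t — row 1: (5/4)/1 = 5/4; row 2: (115/4)/3 = 115/12; row 3: entry 0 ≤ 0. Minimum is 5/4 at row 1 (p leaves); pivot element 1.
Divide row 1 by 1; eliminate column t from the other rows.
Second iteration: most negative z-row entry is -5 in column r, so r enters.
Ratio test on column r — row 1: (5/4)/(1/2) = 5/2; row 2: 25/3 = 25/3; row 3: (115/4)/(1/2) = 115/2. Minimum is 5/2 at row 1 (t leaves); pivot element 1/2.
Divide row 1 by 1/2; eliminate column r from the other rows.
After both pivots, the entry at the z-row, column q is 3.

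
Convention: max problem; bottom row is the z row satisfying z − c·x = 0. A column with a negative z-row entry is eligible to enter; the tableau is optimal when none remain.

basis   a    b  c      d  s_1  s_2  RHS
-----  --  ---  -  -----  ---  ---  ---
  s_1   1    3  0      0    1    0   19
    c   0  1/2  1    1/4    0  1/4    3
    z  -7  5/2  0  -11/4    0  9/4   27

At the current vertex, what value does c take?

3

c is basic (row 2); its value is the RHS of that row, 3.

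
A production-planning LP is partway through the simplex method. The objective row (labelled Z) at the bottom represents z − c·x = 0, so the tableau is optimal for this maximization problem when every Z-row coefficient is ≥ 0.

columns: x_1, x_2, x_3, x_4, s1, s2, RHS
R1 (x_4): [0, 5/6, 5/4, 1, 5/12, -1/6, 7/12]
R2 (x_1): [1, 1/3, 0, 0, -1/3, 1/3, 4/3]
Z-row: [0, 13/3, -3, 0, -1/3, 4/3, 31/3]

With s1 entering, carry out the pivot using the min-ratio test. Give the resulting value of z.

54/5

Ratio test on column s1 — row 1: (7/12)/(5/12) = 7/5; row 2: entry -1/3 ≤ 0. Minimum is 7/5 at row 1 (x_4 leaves); pivot element 5/12.
Pivot on row 1; the Z-row RHS becomes 31/3 − (-1/3)·(7/5) = 54/5.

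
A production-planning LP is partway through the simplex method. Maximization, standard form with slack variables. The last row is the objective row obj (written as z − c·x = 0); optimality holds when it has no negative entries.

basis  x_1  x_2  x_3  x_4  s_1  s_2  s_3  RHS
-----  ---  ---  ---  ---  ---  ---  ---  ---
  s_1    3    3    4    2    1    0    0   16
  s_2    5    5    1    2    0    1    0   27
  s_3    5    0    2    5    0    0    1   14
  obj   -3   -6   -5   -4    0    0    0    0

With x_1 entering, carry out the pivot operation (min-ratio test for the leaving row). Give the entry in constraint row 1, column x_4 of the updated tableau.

-1

Ratio test on column x_1 — row 1: 16/3 = 16/3; row 2: 27/5 = 27/5; row 3: 14/5 = 14/5. Minimum is 14/5 at row 3 (s_3 leaves); pivot element 5.
Divide row 3 by 5; eliminate column x_1 from the other rows.
Row 1 update in column x_4: 2 − 3·1 = -1.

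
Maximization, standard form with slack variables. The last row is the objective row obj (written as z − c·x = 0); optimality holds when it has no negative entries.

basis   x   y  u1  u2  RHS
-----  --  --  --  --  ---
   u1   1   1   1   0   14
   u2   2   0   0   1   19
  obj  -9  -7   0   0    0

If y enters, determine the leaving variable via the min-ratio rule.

u1

Column y entries and ratios — u1: 14/1 = 14; u2: 0 ≤ 0, skip.
Smallest ratio is 14 in the row of u1, so u1 leaves.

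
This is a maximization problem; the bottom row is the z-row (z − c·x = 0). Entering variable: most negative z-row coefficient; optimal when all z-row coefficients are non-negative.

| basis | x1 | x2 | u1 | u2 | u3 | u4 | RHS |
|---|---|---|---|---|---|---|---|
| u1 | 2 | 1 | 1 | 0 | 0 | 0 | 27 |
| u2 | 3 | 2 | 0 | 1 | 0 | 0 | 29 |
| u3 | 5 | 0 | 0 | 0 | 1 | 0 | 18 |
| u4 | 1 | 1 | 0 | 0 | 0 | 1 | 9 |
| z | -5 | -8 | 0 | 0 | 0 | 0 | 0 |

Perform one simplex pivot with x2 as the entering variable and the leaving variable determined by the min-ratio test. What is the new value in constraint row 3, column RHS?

Ratio test on column x2 — row 1: 27/1 = 27; row 2: 29/2 = 29/2; row 3: entry 0 ≤ 0; row 4: 9/1 = 9. Minimum is 9 at row 4 (u4 leaves); pivot element 1.
Divide row 4 by 1; eliminate column x2 from the other rows.
Row 3 update in column RHS: 18 − 0·9 = 18.

18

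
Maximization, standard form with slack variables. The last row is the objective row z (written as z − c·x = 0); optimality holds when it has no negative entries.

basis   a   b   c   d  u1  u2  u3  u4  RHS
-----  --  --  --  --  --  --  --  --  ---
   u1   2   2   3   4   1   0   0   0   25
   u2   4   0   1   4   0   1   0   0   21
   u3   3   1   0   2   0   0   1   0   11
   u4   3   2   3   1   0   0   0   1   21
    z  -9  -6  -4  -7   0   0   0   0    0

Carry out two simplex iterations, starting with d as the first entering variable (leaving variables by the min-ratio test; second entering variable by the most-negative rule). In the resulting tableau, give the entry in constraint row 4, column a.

0

Ratio test on column d — row 1: 25/4 = 25/4; row 2: 21/4 = 21/4; row 3: 11/2 = 11/2; row 4: 21/1 = 21. Minimum is 21/4 at row 2 (u2 leaves); pivot element 4.
Divide row 2 by 4; eliminate column d from the other rows.
Second iteration: most negative z-row entry is -6 in column b, so b enters.
Ratio test on column b — row 1: 4/2 = 2; row 2: entry 0 ≤ 0; row 3: (1/2)/1 = 1/2; row 4: (63/4)/2 = 63/8. Minimum is 1/2 at row 3 (u3 leaves); pivot element 1.
Divide row 3 by 1; eliminate column b from the other rows.
After both pivots, the entry at constraint row 4, column a is 0.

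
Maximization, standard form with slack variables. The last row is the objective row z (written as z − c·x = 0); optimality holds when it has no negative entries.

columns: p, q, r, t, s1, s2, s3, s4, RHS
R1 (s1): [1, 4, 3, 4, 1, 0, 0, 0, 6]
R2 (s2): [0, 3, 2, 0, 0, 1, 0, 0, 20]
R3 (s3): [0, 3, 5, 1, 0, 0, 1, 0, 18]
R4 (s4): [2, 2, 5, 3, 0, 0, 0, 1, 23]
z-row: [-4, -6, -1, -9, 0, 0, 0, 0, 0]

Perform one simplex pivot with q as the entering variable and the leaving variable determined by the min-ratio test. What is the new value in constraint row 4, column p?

3/2

Ratio test on column q — row 1: 6/4 = 3/2; row 2: 20/3 = 20/3; row 3: 18/3 = 6; row 4: 23/2 = 23/2. Minimum is 3/2 at row 1 (s1 leaves); pivot element 4.
Divide row 1 by 4; eliminate column q from the other rows.
Row 4 update in column p: 2 − 2·(1/4) = 3/2.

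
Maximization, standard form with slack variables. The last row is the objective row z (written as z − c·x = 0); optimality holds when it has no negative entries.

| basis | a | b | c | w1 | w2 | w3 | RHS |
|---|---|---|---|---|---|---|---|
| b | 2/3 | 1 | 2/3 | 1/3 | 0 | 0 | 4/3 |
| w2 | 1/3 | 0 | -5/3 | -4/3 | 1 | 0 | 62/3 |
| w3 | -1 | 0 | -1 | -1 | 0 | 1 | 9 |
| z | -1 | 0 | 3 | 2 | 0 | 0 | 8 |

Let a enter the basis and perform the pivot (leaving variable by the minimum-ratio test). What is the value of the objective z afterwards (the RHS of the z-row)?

Ratio test on column a — row 1: (4/3)/(2/3) = 2; row 2: (62/3)/(1/3) = 62; row 3: entry -1 ≤ 0. Minimum is 2 at row 1 (b leaves); pivot element 2/3.
Pivot on row 1; the z-row RHS becomes 8 − (-1)·2 = 10.

10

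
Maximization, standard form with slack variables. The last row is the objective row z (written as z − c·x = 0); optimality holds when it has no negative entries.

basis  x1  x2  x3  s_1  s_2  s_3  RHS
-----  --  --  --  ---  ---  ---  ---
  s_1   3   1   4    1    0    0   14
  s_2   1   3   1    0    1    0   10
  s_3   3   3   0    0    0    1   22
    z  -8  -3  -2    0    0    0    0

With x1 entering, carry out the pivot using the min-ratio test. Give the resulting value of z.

112/3

Ratio test on column x1 — row 1: 14/3 = 14/3; row 2: 10/1 = 10; row 3: 22/3 = 22/3. Minimum is 14/3 at row 1 (s_1 leaves); pivot element 3.
Pivot on row 1; the z-row RHS becomes 0 − (-8)·(14/3) = 112/3.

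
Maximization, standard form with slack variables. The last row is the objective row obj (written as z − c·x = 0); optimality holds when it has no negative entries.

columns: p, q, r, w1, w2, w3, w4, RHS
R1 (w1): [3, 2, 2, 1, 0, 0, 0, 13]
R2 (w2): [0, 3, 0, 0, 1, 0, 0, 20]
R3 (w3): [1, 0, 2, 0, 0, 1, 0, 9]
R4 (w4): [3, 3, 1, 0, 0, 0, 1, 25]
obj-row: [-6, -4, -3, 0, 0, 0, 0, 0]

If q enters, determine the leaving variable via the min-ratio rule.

w1

Column q entries and ratios — w1: 13/2 = 13/2; w2: 20/3 = 20/3; w3: 0 ≤ 0, skip; w4: 25/3 = 25/3.
Smallest ratio is 13/2 in the row of w1, so w1 leaves.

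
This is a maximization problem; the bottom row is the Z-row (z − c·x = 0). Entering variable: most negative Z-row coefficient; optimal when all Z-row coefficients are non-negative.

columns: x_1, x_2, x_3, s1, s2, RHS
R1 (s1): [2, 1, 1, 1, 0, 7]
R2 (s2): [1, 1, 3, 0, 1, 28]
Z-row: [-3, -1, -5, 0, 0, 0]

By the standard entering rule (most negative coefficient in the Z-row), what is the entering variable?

x_3

Negative Z-row entries: x_1: -3, x_2: -1, x_3: -5.
The most negative is -5 in column x_3, so x_3 enters.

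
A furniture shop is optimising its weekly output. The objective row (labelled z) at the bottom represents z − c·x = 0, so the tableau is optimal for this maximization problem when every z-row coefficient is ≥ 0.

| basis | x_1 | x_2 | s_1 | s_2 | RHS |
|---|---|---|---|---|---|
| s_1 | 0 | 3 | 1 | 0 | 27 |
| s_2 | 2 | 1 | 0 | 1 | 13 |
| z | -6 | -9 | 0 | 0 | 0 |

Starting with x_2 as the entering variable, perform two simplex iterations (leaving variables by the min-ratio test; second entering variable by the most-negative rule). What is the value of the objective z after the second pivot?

93

Ratio test on column x_2 — row 1: 27/3 = 9; row 2: 13/1 = 13. Minimum is 9 at row 1 (s_1 leaves); pivot element 3.
Pivot on row 1; the z-row RHS becomes 0 − (-9)·9 = 81.
Next entering variable (most negative z-row entry -6): x_1.
Ratio test on column x_1 — row 1: entry 0 ≤ 0; row 2: 4/2 = 2. Minimum is 2 at row 2 (s_2 leaves); pivot element 2.
After the second pivot the z-row RHS is 81 − (-6)·2 = 93.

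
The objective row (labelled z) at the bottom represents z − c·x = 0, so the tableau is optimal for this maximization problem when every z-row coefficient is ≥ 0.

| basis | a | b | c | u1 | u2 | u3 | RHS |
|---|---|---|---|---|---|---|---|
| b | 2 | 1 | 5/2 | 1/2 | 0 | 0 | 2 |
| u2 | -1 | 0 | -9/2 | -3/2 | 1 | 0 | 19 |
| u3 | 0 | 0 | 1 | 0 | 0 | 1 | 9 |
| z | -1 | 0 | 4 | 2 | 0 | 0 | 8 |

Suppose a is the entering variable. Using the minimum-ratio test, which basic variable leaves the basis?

b

Column a entries and ratios — b: 2/2 = 1; u2: -1 ≤ 0, skip; u3: 0 ≤ 0, skip.
Smallest ratio is 1 in the row of b, so b leaves.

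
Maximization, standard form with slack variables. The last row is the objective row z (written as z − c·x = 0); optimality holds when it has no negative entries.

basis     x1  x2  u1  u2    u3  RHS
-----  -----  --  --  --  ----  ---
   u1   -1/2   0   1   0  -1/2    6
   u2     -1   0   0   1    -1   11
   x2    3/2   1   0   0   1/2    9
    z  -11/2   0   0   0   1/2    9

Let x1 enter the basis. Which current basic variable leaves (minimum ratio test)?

x2

Column x1 entries and ratios — u1: -1/2 ≤ 0, skip; u2: -1 ≤ 0, skip; x2: 9/(3/2) = 6.
Smallest ratio is 6 in the row of x2, so x2 leaves.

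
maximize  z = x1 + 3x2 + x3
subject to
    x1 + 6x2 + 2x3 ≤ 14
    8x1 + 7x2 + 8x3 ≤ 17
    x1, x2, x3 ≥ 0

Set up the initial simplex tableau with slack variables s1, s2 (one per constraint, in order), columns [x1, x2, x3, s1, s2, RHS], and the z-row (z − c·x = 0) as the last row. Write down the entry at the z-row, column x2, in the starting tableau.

The z-row carries the negated objective coefficients: the x2 entry is -3.

-3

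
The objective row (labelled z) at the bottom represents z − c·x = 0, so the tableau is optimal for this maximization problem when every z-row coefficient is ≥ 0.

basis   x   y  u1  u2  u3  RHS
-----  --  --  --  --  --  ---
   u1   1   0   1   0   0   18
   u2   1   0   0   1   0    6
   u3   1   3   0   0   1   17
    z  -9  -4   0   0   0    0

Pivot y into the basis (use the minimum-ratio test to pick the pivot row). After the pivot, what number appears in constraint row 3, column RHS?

17/3

Ratio test on column y — row 1: entry 0 ≤ 0; row 2: entry 0 ≤ 0; row 3: 17/3 = 17/3. Minimum is 17/3 at row 3 (u3 leaves); pivot element 3.
Divide row 3 by 3; eliminate column y from the other rows.
In the new row 3, the RHS entry is the old entry divided by the pivot: 17/3 = 17/3.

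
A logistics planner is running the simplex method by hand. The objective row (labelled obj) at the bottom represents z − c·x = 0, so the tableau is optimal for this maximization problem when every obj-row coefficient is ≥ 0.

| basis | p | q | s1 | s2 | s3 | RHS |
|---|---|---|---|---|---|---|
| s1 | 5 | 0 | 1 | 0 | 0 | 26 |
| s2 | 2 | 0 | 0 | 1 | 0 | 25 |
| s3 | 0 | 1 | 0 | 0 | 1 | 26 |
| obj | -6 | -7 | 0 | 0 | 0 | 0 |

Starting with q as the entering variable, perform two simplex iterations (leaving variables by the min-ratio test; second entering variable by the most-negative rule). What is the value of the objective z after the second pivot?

1066/5

Ratio test on column q — row 1: entry 0 ≤ 0; row 2: entry 0 ≤ 0; row 3: 26/1 = 26. Minimum is 26 at row 3 (s3 leaves); pivot element 1.
Pivot on row 3; the obj-row RHS becomes 0 − (-7)·26 = 182.
Next entering variable (most negative obj-row entry -6): p.
Ratio test on column p — row 1: 26/5 = 26/5; row 2: 25/2 = 25/2; row 3: entry 0 ≤ 0. Minimum is 26/5 at row 1 (s1 leaves); pivot element 5.
After the second pivot the obj-row RHS is 182 − (-6)·(26/5) = 1066/5.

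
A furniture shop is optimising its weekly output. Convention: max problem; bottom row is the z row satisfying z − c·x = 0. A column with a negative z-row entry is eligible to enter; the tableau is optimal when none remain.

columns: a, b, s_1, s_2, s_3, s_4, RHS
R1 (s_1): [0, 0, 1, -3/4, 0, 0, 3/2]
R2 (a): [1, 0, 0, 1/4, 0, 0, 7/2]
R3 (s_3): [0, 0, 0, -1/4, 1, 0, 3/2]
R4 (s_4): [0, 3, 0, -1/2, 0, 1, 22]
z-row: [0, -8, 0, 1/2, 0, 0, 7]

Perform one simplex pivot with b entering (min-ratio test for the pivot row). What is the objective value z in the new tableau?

Ratio test on column b — row 1: entry 0 ≤ 0; row 2: entry 0 ≤ 0; row 3: entry 0 ≤ 0; row 4: 22/3 = 22/3. Minimum is 22/3 at row 4 (s_4 leaves); pivot element 3.
Pivot on row 4; the z-row RHS becomes 7 − (-8)·(22/3) = 197/3.

197/3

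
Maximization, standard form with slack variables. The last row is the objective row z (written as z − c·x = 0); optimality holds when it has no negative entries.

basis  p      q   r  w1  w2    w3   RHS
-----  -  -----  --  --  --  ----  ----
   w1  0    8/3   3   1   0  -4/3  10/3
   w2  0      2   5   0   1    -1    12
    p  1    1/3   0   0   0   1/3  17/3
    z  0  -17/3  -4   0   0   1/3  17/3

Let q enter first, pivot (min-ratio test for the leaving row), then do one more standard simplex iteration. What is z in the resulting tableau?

Ratio test on column q — row 1: (10/3)/(8/3) = 5/4; row 2: 12/2 = 6; row 3: (17/3)/(1/3) = 17. Minimum is 5/4 at row 1 (w1 leaves); pivot element 8/3.
Pivot on row 1; the z-row RHS becomes 17/3 − (-17/3)·(5/4) = 51/4.
Next entering variable (most negative z-row entry -5/2): w3.
Ratio test on column w3 — row 1: entry -1/2 ≤ 0; row 2: entry 0 ≤ 0; row 3: (21/4)/(1/2) = 21/2. Minimum is 21/2 at row 3 (p leaves); pivot element 1/2.
After the second pivot the z-row RHS is 51/4 − (-5/2)·(21/2) = 39.

39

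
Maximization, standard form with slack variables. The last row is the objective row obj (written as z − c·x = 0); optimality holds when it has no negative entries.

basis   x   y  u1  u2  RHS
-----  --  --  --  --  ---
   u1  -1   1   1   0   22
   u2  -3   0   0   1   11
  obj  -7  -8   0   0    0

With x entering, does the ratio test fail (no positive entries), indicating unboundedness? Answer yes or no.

yes

Every constraint-row entry in column x is ≤ 0, so increasing x is unbounded.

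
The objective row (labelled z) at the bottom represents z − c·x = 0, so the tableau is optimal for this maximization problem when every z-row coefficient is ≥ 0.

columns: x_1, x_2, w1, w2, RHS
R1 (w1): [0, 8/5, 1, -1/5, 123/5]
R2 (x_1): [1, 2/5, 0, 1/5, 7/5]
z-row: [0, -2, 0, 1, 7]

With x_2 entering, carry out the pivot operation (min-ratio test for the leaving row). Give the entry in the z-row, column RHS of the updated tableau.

Ratio test on column x_2 — row 1: (123/5)/(8/5) = 123/8; row 2: (7/5)/(2/5) = 7/2. Minimum is 7/2 at row 2 (x_1 leaves); pivot element 2/5.
Divide row 2 by 2/5; eliminate column x_2 from the other rows.
z-row update in column RHS: 7 − (-2)·(7/2) = 14.

14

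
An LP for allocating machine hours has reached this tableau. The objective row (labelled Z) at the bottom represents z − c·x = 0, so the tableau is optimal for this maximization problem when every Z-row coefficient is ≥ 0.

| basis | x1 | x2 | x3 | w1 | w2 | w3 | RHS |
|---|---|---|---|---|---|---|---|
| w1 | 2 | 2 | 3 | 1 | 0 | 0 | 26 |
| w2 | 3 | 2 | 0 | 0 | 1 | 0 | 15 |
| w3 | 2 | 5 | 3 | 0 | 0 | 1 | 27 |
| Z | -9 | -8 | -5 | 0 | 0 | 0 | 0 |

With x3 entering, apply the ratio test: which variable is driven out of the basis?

Column x3 entries and ratios — w1: 26/3 = 26/3; w2: 0 ≤ 0, skip; w3: 27/3 = 9.
Smallest ratio is 26/3 in the row of w1, so w1 leaves.

w1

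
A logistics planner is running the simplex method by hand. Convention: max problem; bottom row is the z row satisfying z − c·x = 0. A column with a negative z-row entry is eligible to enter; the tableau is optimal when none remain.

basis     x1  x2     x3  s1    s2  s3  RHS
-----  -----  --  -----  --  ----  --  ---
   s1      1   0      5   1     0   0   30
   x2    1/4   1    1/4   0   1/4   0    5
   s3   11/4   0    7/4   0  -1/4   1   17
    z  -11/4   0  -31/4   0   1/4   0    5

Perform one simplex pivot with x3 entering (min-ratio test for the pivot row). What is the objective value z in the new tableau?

103/2

Ratio test on column x3 — row 1: 30/5 = 6; row 2: 5/(1/4) = 20; row 3: 17/(7/4) = 68/7. Minimum is 6 at row 1 (s1 leaves); pivot element 5.
Pivot on row 1; the z-row RHS becomes 5 − (-31/4)·6 = 103/2.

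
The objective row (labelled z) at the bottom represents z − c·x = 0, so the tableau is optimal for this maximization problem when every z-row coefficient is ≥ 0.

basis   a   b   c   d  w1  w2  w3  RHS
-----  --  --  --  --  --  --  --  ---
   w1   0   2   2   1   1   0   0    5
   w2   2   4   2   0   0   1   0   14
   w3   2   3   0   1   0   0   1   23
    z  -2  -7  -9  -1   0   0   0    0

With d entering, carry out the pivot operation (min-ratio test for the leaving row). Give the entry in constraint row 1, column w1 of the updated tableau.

1

Ratio test on column d — row 1: 5/1 = 5; row 2: entry 0 ≤ 0; row 3: 23/1 = 23. Minimum is 5 at row 1 (w1 leaves); pivot element 1.
Divide row 1 by 1; eliminate column d from the other rows.
In the new row 1, the w1 entry is the old entry divided by the pivot: 1/1 = 1.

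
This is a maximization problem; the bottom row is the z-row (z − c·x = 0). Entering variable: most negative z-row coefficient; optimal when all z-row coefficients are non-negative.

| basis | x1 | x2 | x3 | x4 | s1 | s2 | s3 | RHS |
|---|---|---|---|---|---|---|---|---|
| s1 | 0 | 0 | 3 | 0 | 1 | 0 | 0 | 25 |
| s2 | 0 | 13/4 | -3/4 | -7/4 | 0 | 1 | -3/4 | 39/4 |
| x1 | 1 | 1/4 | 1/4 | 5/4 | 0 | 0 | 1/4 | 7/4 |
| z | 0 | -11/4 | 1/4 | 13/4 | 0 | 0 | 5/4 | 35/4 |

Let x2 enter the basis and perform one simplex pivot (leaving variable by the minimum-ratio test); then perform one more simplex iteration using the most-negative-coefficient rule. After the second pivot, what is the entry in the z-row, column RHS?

73/4

Ratio test on column x2 — row 1: entry 0 ≤ 0; row 2: (39/4)/(13/4) = 3; row 3: (7/4)/(1/4) = 7. Minimum is 3 at row 2 (s2 leaves); pivot element 13/4.
Divide row 2 by 13/4; eliminate column x2 from the other rows.
Second iteration: most negative z-row entry is -5/13 in column x3, so x3 enters.
Ratio test on column x3 — row 1: 25/3 = 25/3; row 2: entry -3/13 ≤ 0; row 3: 1/(4/13) = 13/4. Minimum is 13/4 at row 3 (x1 leaves); pivot element 4/13.
Divide row 3 by 4/13; eliminate column x3 from the other rows.
After both pivots, the entry at the z-row, column RHS is 73/4.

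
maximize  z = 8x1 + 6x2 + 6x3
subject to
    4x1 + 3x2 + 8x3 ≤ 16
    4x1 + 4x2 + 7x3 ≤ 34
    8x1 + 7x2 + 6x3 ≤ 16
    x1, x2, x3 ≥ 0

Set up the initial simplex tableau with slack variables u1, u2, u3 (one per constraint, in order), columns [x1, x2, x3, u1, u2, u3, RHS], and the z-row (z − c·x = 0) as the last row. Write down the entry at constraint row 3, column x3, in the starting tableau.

6

Constraint 3 has coefficient 6 on x3.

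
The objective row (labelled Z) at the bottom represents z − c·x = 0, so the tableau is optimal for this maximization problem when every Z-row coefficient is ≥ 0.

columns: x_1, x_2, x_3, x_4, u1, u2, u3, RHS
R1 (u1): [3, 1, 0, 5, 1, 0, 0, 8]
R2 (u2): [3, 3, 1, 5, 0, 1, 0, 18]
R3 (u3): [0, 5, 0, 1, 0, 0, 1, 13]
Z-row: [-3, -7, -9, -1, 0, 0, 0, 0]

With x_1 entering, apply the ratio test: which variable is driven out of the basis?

u1

Column x_1 entries and ratios — u1: 8/3 = 8/3; u2: 18/3 = 6; u3: 0 ≤ 0, skip.
Smallest ratio is 8/3 in the row of u1, so u1 leaves.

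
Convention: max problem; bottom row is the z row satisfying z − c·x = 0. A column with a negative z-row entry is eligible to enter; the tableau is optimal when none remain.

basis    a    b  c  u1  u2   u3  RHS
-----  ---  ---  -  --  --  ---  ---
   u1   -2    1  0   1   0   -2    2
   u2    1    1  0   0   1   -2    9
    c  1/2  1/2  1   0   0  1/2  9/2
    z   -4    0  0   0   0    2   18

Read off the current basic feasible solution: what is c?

9/2

c is basic (row 3); its value is the RHS of that row, 9/2.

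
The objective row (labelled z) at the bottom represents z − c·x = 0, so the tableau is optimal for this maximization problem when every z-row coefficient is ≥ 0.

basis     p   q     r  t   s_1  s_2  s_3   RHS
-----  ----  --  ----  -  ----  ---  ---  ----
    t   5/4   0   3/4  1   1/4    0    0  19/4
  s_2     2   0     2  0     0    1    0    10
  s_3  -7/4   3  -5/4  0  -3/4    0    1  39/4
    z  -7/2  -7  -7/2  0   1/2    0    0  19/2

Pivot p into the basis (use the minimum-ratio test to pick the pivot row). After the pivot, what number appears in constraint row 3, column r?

Ratio test on column p — row 1: (19/4)/(5/4) = 19/5; row 2: 10/2 = 5; row 3: entry -7/4 ≤ 0. Minimum is 19/5 at row 1 (t leaves); pivot element 5/4.
Divide row 1 by 5/4; eliminate column p from the other rows.
Row 3 update in column r: -5/4 − (-7/4)·(3/5) = -1/5.

-1/5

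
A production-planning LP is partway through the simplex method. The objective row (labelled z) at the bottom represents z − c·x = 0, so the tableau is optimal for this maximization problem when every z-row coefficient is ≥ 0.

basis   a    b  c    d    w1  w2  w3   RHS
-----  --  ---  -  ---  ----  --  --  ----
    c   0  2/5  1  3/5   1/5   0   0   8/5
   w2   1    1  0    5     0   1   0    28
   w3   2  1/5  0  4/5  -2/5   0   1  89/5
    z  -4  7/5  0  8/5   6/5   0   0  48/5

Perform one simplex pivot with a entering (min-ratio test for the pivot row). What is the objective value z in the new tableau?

Ratio test on column a — row 1: entry 0 ≤ 0; row 2: 28/1 = 28; row 3: (89/5)/2 = 89/10. Minimum is 89/10 at row 3 (w3 leaves); pivot element 2.
Pivot on row 3; the z-row RHS becomes 48/5 − (-4)·(89/10) = 226/5.

226/5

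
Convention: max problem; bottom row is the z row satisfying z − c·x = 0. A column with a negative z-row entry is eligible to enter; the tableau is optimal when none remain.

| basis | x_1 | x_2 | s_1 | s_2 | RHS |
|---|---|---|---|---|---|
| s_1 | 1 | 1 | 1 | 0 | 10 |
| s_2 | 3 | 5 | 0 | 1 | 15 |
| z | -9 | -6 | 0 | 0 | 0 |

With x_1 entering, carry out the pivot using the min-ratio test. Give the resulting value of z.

45

Ratio test on column x_1 — row 1: 10/1 = 10; row 2: 15/3 = 5. Minimum is 5 at row 2 (s_2 leaves); pivot element 3.
Pivot on row 2; the z-row RHS becomes 0 − (-9)·5 = 45.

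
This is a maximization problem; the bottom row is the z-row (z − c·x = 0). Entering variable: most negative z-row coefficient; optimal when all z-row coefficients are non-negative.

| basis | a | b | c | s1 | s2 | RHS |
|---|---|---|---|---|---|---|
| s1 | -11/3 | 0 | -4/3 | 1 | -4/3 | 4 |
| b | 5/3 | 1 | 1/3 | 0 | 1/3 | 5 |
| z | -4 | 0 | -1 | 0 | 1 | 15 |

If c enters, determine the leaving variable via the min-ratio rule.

Column c entries and ratios — s1: -4/3 ≤ 0, skip; b: 5/(1/3) = 15.
Smallest ratio is 15 in the row of b, so b leaves.

b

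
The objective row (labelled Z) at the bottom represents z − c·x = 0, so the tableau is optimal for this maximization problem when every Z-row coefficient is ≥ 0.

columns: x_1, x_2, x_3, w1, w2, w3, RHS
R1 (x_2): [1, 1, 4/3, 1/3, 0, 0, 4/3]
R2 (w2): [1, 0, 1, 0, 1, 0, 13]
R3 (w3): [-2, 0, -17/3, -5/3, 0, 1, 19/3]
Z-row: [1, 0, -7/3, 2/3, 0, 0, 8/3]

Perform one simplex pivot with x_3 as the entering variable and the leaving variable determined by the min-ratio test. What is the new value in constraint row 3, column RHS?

12

Ratio test on column x_3 — row 1: (4/3)/(4/3) = 1; row 2: 13/1 = 13; row 3: entry -17/3 ≤ 0. Minimum is 1 at row 1 (x_2 leaves); pivot element 4/3.
Divide row 1 by 4/3; eliminate column x_3 from the other rows.
Row 3 update in column RHS: 19/3 − (-17/3)·1 = 12.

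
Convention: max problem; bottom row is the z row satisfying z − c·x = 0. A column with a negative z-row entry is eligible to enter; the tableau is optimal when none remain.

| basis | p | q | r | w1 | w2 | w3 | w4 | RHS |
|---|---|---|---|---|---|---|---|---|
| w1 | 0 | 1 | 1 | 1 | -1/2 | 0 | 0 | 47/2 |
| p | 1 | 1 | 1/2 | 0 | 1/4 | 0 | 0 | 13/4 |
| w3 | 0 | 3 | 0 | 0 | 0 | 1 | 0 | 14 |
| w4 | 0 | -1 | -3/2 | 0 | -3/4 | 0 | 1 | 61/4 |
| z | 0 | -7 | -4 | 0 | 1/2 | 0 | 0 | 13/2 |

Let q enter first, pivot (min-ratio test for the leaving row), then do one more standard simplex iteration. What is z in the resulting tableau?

Ratio test on column q — row 1: (47/2)/1 = 47/2; row 2: (13/4)/1 = 13/4; row 3: 14/3 = 14/3; row 4: entry -1 ≤ 0. Minimum is 13/4 at row 2 (p leaves); pivot element 1.
Pivot on row 2; the z-row RHS becomes 13/2 − (-7)·(13/4) = 117/4.
Next entering variable (most negative z-row entry -1/2): r.
Ratio test on column r — row 1: (81/4)/(1/2) = 81/2; row 2: (13/4)/(1/2) = 13/2; row 3: entry -3/2 ≤ 0; row 4: entry -1 ≤ 0. Minimum is 13/2 at row 2 (q leaves); pivot element 1/2.
After the second pivot the z-row RHS is 117/4 − (-1/2)·(13/2) = 65/2.

65/2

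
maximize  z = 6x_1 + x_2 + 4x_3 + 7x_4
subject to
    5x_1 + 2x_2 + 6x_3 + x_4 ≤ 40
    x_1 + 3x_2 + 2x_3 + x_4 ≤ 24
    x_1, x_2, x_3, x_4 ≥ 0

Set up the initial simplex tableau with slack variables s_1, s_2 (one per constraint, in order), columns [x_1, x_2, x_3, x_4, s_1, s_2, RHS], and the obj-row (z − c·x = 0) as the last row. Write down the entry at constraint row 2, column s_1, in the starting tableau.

Slack s_1 belongs to constraint 1; its column is the unit vector e_1, so the entry in row 2 is 0.

0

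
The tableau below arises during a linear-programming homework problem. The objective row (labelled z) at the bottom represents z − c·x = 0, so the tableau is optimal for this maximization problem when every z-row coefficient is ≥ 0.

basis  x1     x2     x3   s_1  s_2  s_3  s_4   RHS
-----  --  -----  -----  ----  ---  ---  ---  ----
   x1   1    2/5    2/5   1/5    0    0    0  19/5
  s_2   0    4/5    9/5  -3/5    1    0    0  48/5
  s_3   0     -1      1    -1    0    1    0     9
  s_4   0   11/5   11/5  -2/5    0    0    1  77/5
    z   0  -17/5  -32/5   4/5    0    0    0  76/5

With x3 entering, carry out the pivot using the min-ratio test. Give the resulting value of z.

Ratio test on column x3 — row 1: (19/5)/(2/5) = 19/2; row 2: (48/5)/(9/5) = 16/3; row 3: 9/1 = 9; row 4: (77/5)/(11/5) = 7. Minimum is 16/3 at row 2 (s_2 leaves); pivot element 9/5.
Pivot on row 2; the z-row RHS becomes 76/5 − (-32/5)·(16/3) = 148/3.

148/3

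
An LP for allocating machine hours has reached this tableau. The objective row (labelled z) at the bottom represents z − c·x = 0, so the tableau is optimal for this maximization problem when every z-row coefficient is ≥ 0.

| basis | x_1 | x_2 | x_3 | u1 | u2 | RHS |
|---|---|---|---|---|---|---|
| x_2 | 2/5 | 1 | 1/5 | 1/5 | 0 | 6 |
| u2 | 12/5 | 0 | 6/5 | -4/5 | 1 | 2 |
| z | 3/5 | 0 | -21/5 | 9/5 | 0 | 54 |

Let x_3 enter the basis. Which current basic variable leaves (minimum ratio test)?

Column x_3 entries and ratios — x_2: 6/(1/5) = 30; u2: 2/(6/5) = 5/3.
Smallest ratio is 5/3 in the row of u2, so u2 leaves.

u2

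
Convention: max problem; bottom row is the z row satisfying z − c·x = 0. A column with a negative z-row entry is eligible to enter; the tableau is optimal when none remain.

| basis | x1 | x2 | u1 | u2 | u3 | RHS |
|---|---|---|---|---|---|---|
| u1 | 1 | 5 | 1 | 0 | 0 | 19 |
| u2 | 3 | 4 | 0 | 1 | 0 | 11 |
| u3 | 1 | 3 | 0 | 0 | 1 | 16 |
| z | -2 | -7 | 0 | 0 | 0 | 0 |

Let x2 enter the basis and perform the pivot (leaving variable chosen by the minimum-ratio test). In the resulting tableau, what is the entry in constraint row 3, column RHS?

Ratio test on column x2 — row 1: 19/5 = 19/5; row 2: 11/4 = 11/4; row 3: 16/3 = 16/3. Minimum is 11/4 at row 2 (u2 leaves); pivot element 4.
Divide row 2 by 4; eliminate column x2 from the other rows.
Row 3 update in column RHS: 16 − 3·(11/4) = 31/4.

31/4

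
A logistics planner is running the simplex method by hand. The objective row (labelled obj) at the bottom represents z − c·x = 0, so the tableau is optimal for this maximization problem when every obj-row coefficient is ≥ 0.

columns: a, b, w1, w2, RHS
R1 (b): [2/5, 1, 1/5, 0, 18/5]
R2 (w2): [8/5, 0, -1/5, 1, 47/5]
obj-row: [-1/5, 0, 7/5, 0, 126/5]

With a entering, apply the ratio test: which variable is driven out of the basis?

w2

Column a entries and ratios — b: (18/5)/(2/5) = 9; w2: (47/5)/(8/5) = 47/8.
Smallest ratio is 47/8 in the row of w2, so w2 leaves.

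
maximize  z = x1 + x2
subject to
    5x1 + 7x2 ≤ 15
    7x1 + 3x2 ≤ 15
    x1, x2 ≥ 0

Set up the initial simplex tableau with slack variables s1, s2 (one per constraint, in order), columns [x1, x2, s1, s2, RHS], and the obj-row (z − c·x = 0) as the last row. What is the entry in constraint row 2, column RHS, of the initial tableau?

15

The RHS of constraint 2 is b_2 = 15.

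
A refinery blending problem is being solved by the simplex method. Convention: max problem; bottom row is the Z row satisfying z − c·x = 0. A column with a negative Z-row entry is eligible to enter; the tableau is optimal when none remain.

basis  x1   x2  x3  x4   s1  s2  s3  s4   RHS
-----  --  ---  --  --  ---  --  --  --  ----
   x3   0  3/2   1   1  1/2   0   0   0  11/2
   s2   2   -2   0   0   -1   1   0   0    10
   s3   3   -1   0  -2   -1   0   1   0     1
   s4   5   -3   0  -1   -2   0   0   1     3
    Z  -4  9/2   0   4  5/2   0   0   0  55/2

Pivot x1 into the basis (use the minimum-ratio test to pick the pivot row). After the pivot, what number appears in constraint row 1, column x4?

1

Ratio test on column x1 — row 1: entry 0 ≤ 0; row 2: 10/2 = 5; row 3: 1/3 = 1/3; row 4: 3/5 = 3/5. Minimum is 1/3 at row 3 (s3 leaves); pivot element 3.
Divide row 3 by 3; eliminate column x1 from the other rows.
Row 1 update in column x4: 1 − 0·(-2/3) = 1.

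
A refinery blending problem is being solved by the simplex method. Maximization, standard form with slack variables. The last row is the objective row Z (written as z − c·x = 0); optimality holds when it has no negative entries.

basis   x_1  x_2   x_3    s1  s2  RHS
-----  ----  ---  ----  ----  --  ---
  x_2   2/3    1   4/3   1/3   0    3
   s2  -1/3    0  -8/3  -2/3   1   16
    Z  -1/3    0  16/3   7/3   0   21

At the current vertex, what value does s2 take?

16

s2 is basic (row 2); its value is the RHS of that row, 16.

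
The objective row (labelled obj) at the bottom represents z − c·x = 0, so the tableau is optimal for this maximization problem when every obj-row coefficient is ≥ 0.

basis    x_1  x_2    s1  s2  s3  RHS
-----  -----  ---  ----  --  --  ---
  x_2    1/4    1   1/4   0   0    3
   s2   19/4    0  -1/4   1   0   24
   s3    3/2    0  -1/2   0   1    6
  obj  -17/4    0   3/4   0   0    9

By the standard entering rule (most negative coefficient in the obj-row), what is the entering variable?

Negative obj-row entries: x_1: -17/4.
The most negative is -17/4 in column x_1, so x_1 enters.

x_1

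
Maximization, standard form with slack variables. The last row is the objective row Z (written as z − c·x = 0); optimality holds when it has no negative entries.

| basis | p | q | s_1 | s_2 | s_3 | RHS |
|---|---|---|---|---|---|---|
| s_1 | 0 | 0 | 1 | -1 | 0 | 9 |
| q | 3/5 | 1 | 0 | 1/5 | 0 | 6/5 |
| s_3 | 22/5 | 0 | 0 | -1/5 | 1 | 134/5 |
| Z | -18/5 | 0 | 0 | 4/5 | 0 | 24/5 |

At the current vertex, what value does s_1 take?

9

s_1 is basic (row 1); its value is the RHS of that row, 9.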